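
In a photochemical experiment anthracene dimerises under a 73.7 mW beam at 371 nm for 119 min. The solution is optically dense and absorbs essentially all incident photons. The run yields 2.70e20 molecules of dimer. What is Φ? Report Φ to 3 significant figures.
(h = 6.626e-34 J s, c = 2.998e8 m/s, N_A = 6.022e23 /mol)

Product: 2.70e20 / 6.022e23 = 4.484e-4 mol.
Photon energy at 371 nm: hc/λ = (6.626e-34)(2.998e8)/(371e-9) = 5.354e-19 J.
Energy delivered: (73.7 mW)(7140 s) = 526.2 J.
Photons incident: 526.2 / 5.354e-19 = 9.828e20, i.e. 9.828e20/6.022e23 = 0.001632 mol.
Φ = 4.484e-4 mol / 0.001632 mol photons = 0.275.

Φ = 0.275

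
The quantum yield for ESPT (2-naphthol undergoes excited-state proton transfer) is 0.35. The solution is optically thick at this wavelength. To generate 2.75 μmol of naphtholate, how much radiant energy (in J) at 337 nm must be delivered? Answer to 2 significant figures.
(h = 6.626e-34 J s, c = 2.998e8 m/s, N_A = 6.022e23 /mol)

Product: 2.75 μmol = 2.75e-6 mol.
Photons that must be absorbed: 2.75e-6 / 0.35 = 7.857e-6 mol.
Photon energy: hc/λ = 5.895e-19 J; per mole, 3.550e5 J mol⁻¹.
Energy required: 7.857e-6 × 3.550e5 = 2.8 J.

2.8 J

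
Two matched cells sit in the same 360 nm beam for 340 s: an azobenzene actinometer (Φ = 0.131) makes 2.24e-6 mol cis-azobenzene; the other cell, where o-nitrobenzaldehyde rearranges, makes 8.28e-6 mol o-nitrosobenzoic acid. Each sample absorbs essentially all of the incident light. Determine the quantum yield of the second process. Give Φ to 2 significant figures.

Φ = 0.48

Photons absorbed by the actinometer: 2.24e-6 / 0.131 = 1.710e-5 mol.
Φ(unknown) = 8.28e-6 / 1.710e-5 = 0.48.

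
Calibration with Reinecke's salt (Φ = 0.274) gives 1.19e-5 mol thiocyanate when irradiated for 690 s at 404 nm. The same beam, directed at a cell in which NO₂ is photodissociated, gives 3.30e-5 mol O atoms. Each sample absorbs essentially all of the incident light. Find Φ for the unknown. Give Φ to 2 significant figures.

Φ = 0.76

Photons absorbed by the actinometer: 1.19e-5 / 0.274 = 4.343e-5 mol.
Φ(unknown) = 3.30e-5 / 4.343e-5 = 0.76.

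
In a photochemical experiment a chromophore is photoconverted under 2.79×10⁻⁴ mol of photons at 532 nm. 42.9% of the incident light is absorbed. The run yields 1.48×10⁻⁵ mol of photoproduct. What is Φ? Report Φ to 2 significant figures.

Φ = 0.12

Photons absorbed: 0.429 × 2.79×10⁻⁴ = 1.197×10⁻⁴ mol.
Φ = 1.48×10⁻⁵ mol / 1.197×10⁻⁴ mol photons = 0.12.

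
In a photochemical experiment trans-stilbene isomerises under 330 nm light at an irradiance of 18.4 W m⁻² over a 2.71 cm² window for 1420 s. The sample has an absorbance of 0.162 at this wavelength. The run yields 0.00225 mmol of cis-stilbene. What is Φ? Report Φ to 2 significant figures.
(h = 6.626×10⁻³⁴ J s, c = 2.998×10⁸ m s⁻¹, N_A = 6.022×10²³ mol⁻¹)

Φ = 0.37

Product: 0.00225 mmol = 2.25×10⁻⁶ mol.
Photon energy at 330 nm: hc/λ = (6.626×10⁻³⁴)(2.998×10⁸)/(330×10⁻⁹) = 6.020×10⁻¹⁹ J.
Energy delivered: (18.4 W m⁻²)(2.71×10⁻⁴ m²)(1420 s) = 7.081 J.
Photons incident: 7.081 / 6.020×10⁻¹⁹ = 1.176×10¹⁹, i.e. 1.176×10¹⁹/6.022×10²³ = 1.953×10⁻⁵ mol.
Fraction absorbed: 1 − 10^(−0.162) = 0.3113.
Photons absorbed: 0.3113 × 1.953×10⁻⁵ = 6.080×10⁻⁶ mol.
Φ = 2.25×10⁻⁶ mol / 6.080×10⁻⁶ mol photons = 0.37.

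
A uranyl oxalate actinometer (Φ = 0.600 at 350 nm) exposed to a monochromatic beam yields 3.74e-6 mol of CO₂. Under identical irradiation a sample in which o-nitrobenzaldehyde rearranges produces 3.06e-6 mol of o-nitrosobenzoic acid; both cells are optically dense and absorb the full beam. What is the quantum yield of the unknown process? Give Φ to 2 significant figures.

Φ = 0.49

Photons absorbed by the actinometer: 3.74e-6 / 0.600 = 6.233e-6 mol.
Φ(unknown) = 3.06e-6 / 6.233e-6 = 0.49.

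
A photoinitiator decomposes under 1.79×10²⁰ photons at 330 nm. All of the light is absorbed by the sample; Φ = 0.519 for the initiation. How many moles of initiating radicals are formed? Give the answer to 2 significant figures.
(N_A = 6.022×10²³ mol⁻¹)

Moles of photons: 1.79×10²⁰ / 6.022×10²³ = 2.972×10⁻⁴ mol.
Product: Φ × n_abs = 0.519 × 2.972×10⁻⁴ = 1.542×10⁻⁴ mol.

1.5×10⁻⁴ mol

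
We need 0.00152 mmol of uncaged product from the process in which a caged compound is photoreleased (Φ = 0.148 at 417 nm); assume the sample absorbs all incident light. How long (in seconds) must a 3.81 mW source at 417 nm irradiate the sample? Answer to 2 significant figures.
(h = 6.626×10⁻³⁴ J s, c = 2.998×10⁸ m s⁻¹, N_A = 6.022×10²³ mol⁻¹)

Product: 0.00152 mmol = 1.52×10⁻⁶ mol.
Photons that must be absorbed: 1.52×10⁻⁶ / 0.148 = 1.027×10⁻⁵ mol.
Photon energy: hc/λ = 4.764×10⁻¹⁹ J; per mole, 2.869×10⁵ J mol⁻¹.
Energy required: 1.027×10⁻⁵ × 2.869×10⁵ = 2.946 J.
Time: 2.946 J / 0.00381 W = 770 s.

t ≈ 770 s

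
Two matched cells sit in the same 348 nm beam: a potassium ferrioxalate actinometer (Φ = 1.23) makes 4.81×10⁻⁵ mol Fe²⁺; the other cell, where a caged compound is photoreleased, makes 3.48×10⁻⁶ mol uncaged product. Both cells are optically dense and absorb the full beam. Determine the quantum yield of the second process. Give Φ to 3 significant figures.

Φ = 0.0890

Photons absorbed by the actinometer: 4.81×10⁻⁵ / 1.23 = 3.911×10⁻⁵ mol.
Φ(unknown) = 3.48×10⁻⁶ / 3.911×10⁻⁵ = 0.0890.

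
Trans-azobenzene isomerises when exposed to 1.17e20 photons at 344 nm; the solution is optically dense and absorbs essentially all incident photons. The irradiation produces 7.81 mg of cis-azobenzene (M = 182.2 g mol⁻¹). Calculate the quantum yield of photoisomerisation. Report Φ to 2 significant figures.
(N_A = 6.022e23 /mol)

Product: 7.81 mg / 182.2 g mol⁻¹ = 4.286e-5 mol.
Moles of photons: 1.17e20 / 6.022e23 = 1.943e-4 mol.
Φ = 4.286e-5 mol / 1.943e-4 mol photons = 0.22.

Φ = 0.22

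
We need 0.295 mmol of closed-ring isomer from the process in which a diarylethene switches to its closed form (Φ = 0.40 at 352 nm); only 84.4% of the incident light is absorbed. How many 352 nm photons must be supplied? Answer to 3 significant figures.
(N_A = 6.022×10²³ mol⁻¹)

5.26×10²⁰ photons

Product: 0.295 mmol = 2.95×10⁻⁴ mol.
Photons that must be absorbed: 2.95×10⁻⁴ / 0.40 = 7.375×10⁻⁴ mol.
Incident photons needed: 7.375×10⁻⁴ / 0.844 = 8.738×10⁻⁴ mol.
Photon count: 8.738×10⁻⁴ × 6.022×10²³ = 5.26×10²⁰.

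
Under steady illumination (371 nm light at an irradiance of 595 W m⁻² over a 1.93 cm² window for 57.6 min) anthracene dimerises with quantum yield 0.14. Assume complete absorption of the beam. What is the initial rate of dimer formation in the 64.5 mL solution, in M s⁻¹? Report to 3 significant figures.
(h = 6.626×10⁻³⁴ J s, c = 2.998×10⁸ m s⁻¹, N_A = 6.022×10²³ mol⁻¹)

Photon energy at 371 nm: hc/λ = (6.626×10⁻³⁴)(2.998×10⁸)/(371×10⁻⁹) = 5.354×10⁻¹⁹ J.
Energy delivered: (595 W m⁻²)(1.93×10⁻⁴ m²)(3456 s) = 396.9 J.
Photons incident: 396.9 / 5.354×10⁻¹⁹ = 7.413×10²⁰, i.e. 7.413×10²⁰/6.022×10²³ = 0.001231 mol.
Product formed: 0.14 × 0.001231 = 1.723×10⁻⁴ mol.
Rate: 1.723×10⁻⁴ mol / (3456 s × 0.0645 L) = 7.73×10⁻⁷ M s⁻¹.

7.73×10⁻⁷ M s⁻¹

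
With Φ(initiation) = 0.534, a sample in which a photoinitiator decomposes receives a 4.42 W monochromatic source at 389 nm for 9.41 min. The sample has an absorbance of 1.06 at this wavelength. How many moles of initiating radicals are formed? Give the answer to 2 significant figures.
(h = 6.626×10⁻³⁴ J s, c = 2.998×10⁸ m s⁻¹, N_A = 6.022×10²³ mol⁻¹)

Photon energy at 389 nm: hc/λ = (6.626×10⁻³⁴)(2.998×10⁸)/(389×10⁻⁹) = 5.107×10⁻¹⁹ J.
Energy delivered: (4.42 W)(564.6 s) = 2496 J.
Photons incident: 2496 / 5.107×10⁻¹⁹ = 4.887×10²¹, i.e. 4.887×10²¹/6.022×10²³ = 0.008115 mol.
Fraction absorbed: 1 − 10^(−1.06) = 0.9129.
Photons absorbed: 0.9129 × 0.008115 = 0.007408 mol.
Product: Φ × n_abs = 0.534 × 0.007408 = 0.003956 mol.

0.0040 mol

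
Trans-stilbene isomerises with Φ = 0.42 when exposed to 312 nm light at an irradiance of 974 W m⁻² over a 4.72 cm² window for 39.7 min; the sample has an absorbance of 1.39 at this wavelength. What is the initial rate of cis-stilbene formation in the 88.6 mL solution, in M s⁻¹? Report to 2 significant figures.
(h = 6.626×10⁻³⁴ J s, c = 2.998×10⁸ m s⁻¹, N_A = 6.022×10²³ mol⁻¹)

Photon energy at 312 nm: hc/λ = (6.626×10⁻³⁴)(2.998×10⁸)/(312×10⁻⁹) = 6.367×10⁻¹⁹ J.
Energy delivered: (974 W m⁻²)(4.72×10⁻⁴ m²)(2382 s) = 1095 J.
Photons incident: 1095 / 6.367×10⁻¹⁹ = 1.720×10²¹, i.e. 1.720×10²¹/6.022×10²³ = 0.002856 mol.
Fraction absorbed: 1 − 10^(−1.39) = 0.9593.
Photons absorbed: 0.9593 × 0.002856 = 0.002740 mol.
Product formed: 0.42 × 0.002740 = 0.001151 mol.
Rate: 0.001151 mol / (2382 s × 0.0886 L) = 5.5×10⁻⁶ M s⁻¹.

5.5×10⁻⁶ M s⁻¹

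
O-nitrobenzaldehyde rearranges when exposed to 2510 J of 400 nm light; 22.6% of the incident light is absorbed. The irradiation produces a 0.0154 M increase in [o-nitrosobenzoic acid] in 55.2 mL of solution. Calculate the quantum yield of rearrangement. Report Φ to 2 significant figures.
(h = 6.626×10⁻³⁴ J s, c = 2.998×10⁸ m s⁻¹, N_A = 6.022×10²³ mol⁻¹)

Product: (0.0154 M)(0.0552 L) = 8.501×10⁻⁴ mol.
Photon energy at 400 nm: hc/λ = (6.626×10⁻³⁴)(2.998×10⁸)/(400×10⁻⁹) = 4.966×10⁻¹⁹ J.
Photons incident: 2510 / 4.966×10⁻¹⁹ = 5.054×10²¹, i.e. 5.054×10²¹/6.022×10²³ = 0.008393 mol.
Photons absorbed: 0.226 × 0.008393 = 0.001897 mol.
Φ = 8.501×10⁻⁴ mol / 0.001897 mol photons = 0.45.

Φ = 0.45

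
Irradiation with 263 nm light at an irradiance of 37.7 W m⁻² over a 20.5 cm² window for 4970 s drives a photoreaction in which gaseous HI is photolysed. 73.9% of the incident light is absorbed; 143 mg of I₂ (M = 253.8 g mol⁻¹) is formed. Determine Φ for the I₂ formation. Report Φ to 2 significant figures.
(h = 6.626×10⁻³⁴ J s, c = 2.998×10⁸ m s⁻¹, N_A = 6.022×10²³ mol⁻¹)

Product: 143 mg / 253.8 g mol⁻¹ = 5.634×10⁻⁴ mol.
Photon energy at 263 nm: hc/λ = (6.626×10⁻³⁴)(2.998×10⁸)/(263×10⁻⁹) = 7.553×10⁻¹⁹ J.
Energy delivered: (37.7 W m⁻²)(20.5×10⁻⁴ m²)(4970 s) = 384.1 J.
Photons incident: 384.1 / 7.553×10⁻¹⁹ = 5.085×10²⁰, i.e. 5.085×10²⁰/6.022×10²³ = 8.444×10⁻⁴ mol.
Photons absorbed: 0.739 × 8.444×10⁻⁴ = 6.240×10⁻⁴ mol.
Φ = 5.634×10⁻⁴ mol / 6.240×10⁻⁴ mol photons = 0.90.

Φ = 0.90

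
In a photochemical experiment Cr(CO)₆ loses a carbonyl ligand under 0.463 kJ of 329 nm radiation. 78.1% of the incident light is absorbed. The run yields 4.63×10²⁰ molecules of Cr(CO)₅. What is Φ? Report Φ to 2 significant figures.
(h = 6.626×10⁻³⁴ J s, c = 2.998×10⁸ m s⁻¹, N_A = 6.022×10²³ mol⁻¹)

Φ = 0.77

Product: 4.63×10²⁰ / 6.022×10²³ = 7.688×10⁻⁴ mol.
Photon energy at 329 nm: hc/λ = (6.626×10⁻³⁴)(2.998×10⁸)/(329×10⁻⁹) = 6.038×10⁻¹⁹ J.
Incident energy: 0.463 kJ = 463 J.
Photons incident: 463 / 6.038×10⁻¹⁹ = 7.668×10²⁰, i.e. 7.668×10²⁰/6.022×10²³ = 0.001273 mol.
Photons absorbed: 0.781 × 0.001273 = 9.942×10⁻⁴ mol.
Φ = 7.688×10⁻⁴ mol / 9.942×10⁻⁴ mol photons = 0.77.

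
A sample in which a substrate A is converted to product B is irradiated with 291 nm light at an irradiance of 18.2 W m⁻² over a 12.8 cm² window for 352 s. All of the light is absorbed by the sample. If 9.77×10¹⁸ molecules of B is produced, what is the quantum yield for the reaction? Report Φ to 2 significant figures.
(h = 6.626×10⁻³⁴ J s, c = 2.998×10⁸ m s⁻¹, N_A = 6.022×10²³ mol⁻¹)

Product: 9.77×10¹⁸ / 6.022×10²³ = 1.622×10⁻⁵ mol.
Photon energy at 291 nm: hc/λ = (6.626×10⁻³⁴)(2.998×10⁸)/(291×10⁻⁹) = 6.826×10⁻¹⁹ J.
Energy delivered: (18.2 W m⁻²)(12.8×10⁻⁴ m²)(352 s) = 8.200 J.
Photons incident: 8.200 / 6.826×10⁻¹⁹ = 1.201×10¹⁹, i.e. 1.201×10¹⁹/6.022×10²³ = 1.994×10⁻⁵ mol.
Φ = 1.622×10⁻⁵ mol / 1.994×10⁻⁵ mol photons = 0.81.

Φ = 0.81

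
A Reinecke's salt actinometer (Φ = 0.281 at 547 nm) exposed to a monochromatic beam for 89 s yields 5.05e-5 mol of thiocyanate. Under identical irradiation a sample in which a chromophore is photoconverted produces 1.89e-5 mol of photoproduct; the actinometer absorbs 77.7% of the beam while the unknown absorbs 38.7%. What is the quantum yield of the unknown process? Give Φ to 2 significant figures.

Photons absorbed by the actinometer: 5.05e-5 / 0.281 = 1.797e-4 mol.
Incident flux: 1.797e-4 / 0.777 = 2.313e-4 einstein.
Absorbed by unknown: 0.387 × 2.313e-4 = 8.951e-5 mol.
Φ(unknown) = 1.89e-5 / 8.951e-5 = 0.21.

Φ = 0.21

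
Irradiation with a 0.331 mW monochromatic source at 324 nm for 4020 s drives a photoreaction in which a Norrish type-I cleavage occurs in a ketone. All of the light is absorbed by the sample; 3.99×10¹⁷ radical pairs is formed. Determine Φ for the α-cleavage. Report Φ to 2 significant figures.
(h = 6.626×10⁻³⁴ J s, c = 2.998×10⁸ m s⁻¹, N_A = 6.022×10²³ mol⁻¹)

Φ = 0.18

Product: 3.99×10¹⁷ / 6.022×10²³ = 6.626×10⁻⁷ mol.
Photon energy at 324 nm: hc/λ = (6.626×10⁻³⁴)(2.998×10⁸)/(324×10⁻⁹) = 6.131×10⁻¹⁹ J.
Energy delivered: (0.331 mW)(4020 s) = 1.331 J.
Photons incident: 1.331 / 6.131×10⁻¹⁹ = 2.171×10¹⁸, i.e. 2.171×10¹⁸/6.022×10²³ = 3.605×10⁻⁶ mol.
Φ = 6.626×10⁻⁷ mol / 3.605×10⁻⁶ mol photons = 0.18.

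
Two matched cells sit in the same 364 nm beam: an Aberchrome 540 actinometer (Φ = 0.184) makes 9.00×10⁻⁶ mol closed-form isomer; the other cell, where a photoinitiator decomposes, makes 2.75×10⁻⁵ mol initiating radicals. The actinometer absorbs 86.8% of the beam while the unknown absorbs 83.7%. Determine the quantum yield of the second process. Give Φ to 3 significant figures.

Photons absorbed by the actinometer: 9.00×10⁻⁶ / 0.184 = 4.891×10⁻⁵ mol.
Incident flux: 4.891×10⁻⁵ / 0.868 = 5.635×10⁻⁵ einstein.
Absorbed by unknown: 0.837 × 5.635×10⁻⁵ = 4.716×10⁻⁵ mol.
Φ(unknown) = 2.75×10⁻⁵ / 4.716×10⁻⁵ = 0.583.

Φ = 0.583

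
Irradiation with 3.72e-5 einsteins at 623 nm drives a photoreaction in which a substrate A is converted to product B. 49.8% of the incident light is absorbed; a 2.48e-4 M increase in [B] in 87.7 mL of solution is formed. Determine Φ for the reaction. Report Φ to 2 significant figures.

Product: (2.48e-4 M)(0.0877 L) = 2.175e-5 mol.
Photons absorbed: 0.498 × 3.72e-5 = 1.853e-5 mol.
Φ = 2.175e-5 mol / 1.853e-5 mol photons = 1.2.

Φ = 1.2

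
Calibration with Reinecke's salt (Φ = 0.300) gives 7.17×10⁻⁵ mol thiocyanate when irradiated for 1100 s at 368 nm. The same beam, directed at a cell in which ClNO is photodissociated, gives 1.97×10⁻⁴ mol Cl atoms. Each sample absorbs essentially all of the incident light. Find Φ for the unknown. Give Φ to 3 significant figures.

Φ = 0.824

Photons absorbed by the actinometer: 7.17×10⁻⁵ / 0.300 = 2.390×10⁻⁴ mol.
Φ(unknown) = 1.97×10⁻⁴ / 2.390×10⁻⁴ = 0.824.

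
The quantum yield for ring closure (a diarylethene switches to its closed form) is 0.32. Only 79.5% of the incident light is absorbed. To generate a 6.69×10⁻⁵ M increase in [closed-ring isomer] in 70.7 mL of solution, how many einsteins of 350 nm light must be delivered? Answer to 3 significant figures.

1.86×10⁻⁵ einstein

Product: (6.69×10⁻⁵ M)(0.0707 L) = 4.730×10⁻⁶ mol.
Photons that must be absorbed: 4.730×10⁻⁶ / 0.32 = 1.478×10⁻⁵ mol.
Incident photons needed: 1.478×10⁻⁵ / 0.795 = 1.859×10⁻⁵ mol.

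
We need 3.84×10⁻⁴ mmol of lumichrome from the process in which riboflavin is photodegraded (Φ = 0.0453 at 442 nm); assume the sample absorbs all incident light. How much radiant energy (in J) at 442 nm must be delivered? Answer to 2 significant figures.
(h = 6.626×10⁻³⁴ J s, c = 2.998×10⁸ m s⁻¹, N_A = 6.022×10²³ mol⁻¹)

Product: 3.84×10⁻⁴ mmol = 3.84×10⁻⁷ mol.
Photons that must be absorbed: 3.84×10⁻⁷ / 0.0453 = 8.477×10⁻⁶ mol.
Photon energy: hc/λ = 4.494×10⁻¹⁹ J; per mole, 2.706×10⁵ J mol⁻¹.
Energy required: 8.477×10⁻⁶ × 2.706×10⁵ = 2.3 J.

2.3 J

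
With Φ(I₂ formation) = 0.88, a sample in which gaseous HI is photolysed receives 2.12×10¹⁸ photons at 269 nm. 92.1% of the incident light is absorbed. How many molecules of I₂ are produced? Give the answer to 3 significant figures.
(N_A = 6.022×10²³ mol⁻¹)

1.72×10¹⁸ molecules

Moles of photons: 2.12×10¹⁸ / 6.022×10²³ = 3.520×10⁻⁶ mol.
Photons absorbed: 0.921 × 3.520×10⁻⁶ = 3.242×10⁻⁶ mol.
Product: Φ × n_abs = 0.88 × 3.242×10⁻⁶ = 2.853×10⁻⁶ mol.
As a count: 2.853×10⁻⁶ × 6.022×10²³ = 1.72×10¹⁸.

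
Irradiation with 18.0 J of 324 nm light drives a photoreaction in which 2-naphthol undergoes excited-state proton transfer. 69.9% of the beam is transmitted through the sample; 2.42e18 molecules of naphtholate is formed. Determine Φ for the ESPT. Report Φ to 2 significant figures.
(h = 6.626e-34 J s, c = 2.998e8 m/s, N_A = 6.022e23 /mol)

Product: 2.42e18 / 6.022e23 = 4.019e-6 mol.
Photon energy at 324 nm: hc/λ = (6.626e-34)(2.998e8)/(324e-9) = 6.131e-19 J.
Photons incident: 18.0 / 6.131e-19 = 2.936e19, i.e. 2.936e19/6.022e23 = 4.875e-5 mol.
Fraction absorbed: 1 − 69.9/100 = 0.3010.
Photons absorbed: 0.3010 × 4.875e-5 = 1.467e-5 mol.
Φ = 4.019e-6 mol / 1.467e-5 mol photons = 0.27.

Φ = 0.27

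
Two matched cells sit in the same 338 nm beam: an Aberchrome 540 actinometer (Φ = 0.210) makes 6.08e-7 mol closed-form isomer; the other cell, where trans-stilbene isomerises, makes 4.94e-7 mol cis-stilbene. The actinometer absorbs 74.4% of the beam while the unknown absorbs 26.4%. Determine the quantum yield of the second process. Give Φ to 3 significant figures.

Φ = 0.481

Photons absorbed by the actinometer: 6.08e-7 / 0.210 = 2.895e-6 mol.
Incident flux: 2.895e-6 / 0.744 = 3.891e-6 einstein.
Absorbed by unknown: 0.264 × 3.891e-6 = 1.027e-6 mol.
Φ(unknown) = 4.94e-7 / 1.027e-6 = 0.481.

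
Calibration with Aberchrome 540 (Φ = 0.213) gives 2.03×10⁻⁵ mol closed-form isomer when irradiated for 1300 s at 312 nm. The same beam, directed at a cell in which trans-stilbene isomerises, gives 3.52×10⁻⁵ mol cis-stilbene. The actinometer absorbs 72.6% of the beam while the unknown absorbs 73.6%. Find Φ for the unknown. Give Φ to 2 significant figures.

Φ = 0.36

Photons absorbed by the actinometer: 2.03×10⁻⁵ / 0.213 = 9.531×10⁻⁵ mol.
Incident flux: 9.531×10⁻⁵ / 0.726 = 1.313×10⁻⁴ einstein.
Absorbed by unknown: 0.736 × 1.313×10⁻⁴ = 9.664×10⁻⁵ mol.
Φ(unknown) = 3.52×10⁻⁵ / 9.664×10⁻⁵ = 0.36.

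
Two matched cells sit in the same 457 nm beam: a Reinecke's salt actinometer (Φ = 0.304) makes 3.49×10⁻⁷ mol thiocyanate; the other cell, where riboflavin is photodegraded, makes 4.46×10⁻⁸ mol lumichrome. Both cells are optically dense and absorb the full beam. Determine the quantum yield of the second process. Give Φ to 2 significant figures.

Φ = 0.039

Photons absorbed by the actinometer: 3.49×10⁻⁷ / 0.304 = 1.148×10⁻⁶ mol.
Φ(unknown) = 4.46×10⁻⁸ / 1.148×10⁻⁶ = 0.039.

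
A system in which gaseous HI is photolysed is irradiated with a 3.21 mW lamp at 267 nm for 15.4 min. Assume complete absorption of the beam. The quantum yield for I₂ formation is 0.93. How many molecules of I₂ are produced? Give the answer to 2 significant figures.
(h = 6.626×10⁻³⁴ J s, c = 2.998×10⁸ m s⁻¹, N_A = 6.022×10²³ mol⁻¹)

Photon energy at 267 nm: hc/λ = (6.626×10⁻³⁴)(2.998×10⁸)/(267×10⁻⁹) = 7.440×10⁻¹⁹ J.
Energy delivered: (3.21 mW)(924 s) = 2.966 J.
Photons incident: 2.966 / 7.440×10⁻¹⁹ = 3.987×10¹⁸, i.e. 3.987×10¹⁸/6.022×10²³ = 6.621×10⁻⁶ mol.
Product: Φ × n_abs = 0.93 × 6.621×10⁻⁶ = 6.158×10⁻⁶ mol.
As a count: 6.158×10⁻⁶ × 6.022×10²³ = 3.7×10¹⁸.

3.7×10¹⁸ molecules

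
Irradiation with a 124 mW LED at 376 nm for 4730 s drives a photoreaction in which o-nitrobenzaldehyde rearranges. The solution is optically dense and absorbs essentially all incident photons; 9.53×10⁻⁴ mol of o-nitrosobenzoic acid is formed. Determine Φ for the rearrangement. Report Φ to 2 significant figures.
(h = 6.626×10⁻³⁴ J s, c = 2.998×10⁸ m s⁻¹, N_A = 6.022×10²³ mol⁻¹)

Φ = 0.52

Photon energy at 376 nm: hc/λ = (6.626×10⁻³⁴)(2.998×10⁸)/(376×10⁻⁹) = 5.283×10⁻¹⁹ J.
Energy delivered: (124 mW)(4730 s) = 586.5 J.
Photons incident: 586.5 / 5.283×10⁻¹⁹ = 1.110×10²¹, i.e. 1.110×10²¹/6.022×10²³ = 0.001843 mol.
Φ = 9.53×10⁻⁴ mol / 0.001843 mol photons = 0.52.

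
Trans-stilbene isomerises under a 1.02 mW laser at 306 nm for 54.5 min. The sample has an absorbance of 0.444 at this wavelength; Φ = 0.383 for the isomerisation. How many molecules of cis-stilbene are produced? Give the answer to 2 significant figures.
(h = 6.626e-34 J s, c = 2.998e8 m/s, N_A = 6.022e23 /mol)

Photon energy at 306 nm: hc/λ = (6.626e-34)(2.998e8)/(306e-9) = 6.492e-19 J.
Energy delivered: (1.02 mW)(3270 s) = 3.335 J.
Photons incident: 3.335 / 6.492e-19 = 5.137e18, i.e. 5.137e18/6.022e23 = 8.530e-6 mol.
Fraction absorbed: 1 − 10^(−0.444) = 0.6403.
Photons absorbed: 0.6403 × 8.530e-6 = 5.462e-6 mol.
Product: Φ × n_abs = 0.383 × 5.462e-6 = 2.092e-6 mol.
As a count: 2.092e-6 × 6.022e23 = 1.3e18.

1.3e18 molecules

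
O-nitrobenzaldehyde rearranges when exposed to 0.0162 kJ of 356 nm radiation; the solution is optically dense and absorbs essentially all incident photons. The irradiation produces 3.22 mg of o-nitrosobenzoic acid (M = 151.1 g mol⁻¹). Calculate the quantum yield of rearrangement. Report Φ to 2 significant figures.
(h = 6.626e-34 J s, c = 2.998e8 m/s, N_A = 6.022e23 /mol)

Product: 3.22 mg / 151.1 g mol⁻¹ = 2.131e-5 mol.
Photon energy at 356 nm: hc/λ = (6.626e-34)(2.998e8)/(356e-9) = 5.580e-19 J.
Incident energy: 0.0162 kJ = 16.2 J.
Photons incident: 16.2 / 5.580e-19 = 2.903e19, i.e. 2.903e19/6.022e23 = 4.821e-5 mol.
Φ = 2.131e-5 mol / 4.821e-5 mol photons = 0.44.

Φ = 0.44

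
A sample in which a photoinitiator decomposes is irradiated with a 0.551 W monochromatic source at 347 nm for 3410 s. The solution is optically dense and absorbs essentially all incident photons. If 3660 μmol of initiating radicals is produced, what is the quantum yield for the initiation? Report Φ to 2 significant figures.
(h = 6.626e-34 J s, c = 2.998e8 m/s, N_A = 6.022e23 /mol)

Product: 3660 μmol = 0.00366 mol.
Photon energy at 347 nm: hc/λ = (6.626e-34)(2.998e8)/(347e-9) = 5.725e-19 J.
Energy delivered: (0.551 W)(3410 s) = 1879 J.
Photons incident: 1879 / 5.725e-19 = 3.282e21, i.e. 3.282e21/6.022e23 = 0.005450 mol.
Φ = 0.00366 mol / 0.005450 mol photons = 0.67.

Φ = 0.67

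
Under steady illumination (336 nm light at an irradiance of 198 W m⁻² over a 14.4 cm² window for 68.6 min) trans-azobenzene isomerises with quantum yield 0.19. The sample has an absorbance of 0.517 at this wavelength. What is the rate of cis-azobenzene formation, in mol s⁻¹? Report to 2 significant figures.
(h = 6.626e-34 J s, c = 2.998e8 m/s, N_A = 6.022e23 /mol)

Photon energy at 336 nm: hc/λ = (6.626e-34)(2.998e8)/(336e-9) = 5.912e-19 J.
Energy delivered: (198 W m⁻²)(14.4e-4 m²)(4116 s) = 1174 J.
Photons incident: 1174 / 5.912e-19 = 1.986e21, i.e. 1.986e21/6.022e23 = 0.003298 mol.
Fraction absorbed: 1 − 10^(−0.517) = 0.6959.
Photons absorbed: 0.6959 × 0.003298 = 0.002295 mol.
Product formed: 0.19 × 0.002295 = 4.361e-4 mol.
Rate: 4.361e-4 / 4116 s = 1.1e-7 mol s⁻¹.

1.1e-7 mol s⁻¹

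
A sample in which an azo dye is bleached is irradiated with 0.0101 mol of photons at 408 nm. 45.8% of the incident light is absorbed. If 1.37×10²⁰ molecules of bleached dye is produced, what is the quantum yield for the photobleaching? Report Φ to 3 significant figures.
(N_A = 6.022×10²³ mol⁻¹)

Φ = 0.0492

Product: 1.37×10²⁰ / 6.022×10²³ = 2.275×10⁻⁴ mol.
Photons absorbed: 0.458 × 0.0101 = 0.004626 mol.
Φ = 2.275×10⁻⁴ mol / 0.004626 mol photons = 0.0492.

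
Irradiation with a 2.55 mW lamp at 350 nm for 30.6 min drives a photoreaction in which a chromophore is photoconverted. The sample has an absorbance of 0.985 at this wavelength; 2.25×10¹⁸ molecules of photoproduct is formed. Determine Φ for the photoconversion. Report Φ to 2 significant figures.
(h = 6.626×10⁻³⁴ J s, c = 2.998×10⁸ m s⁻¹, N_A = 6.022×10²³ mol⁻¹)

Φ = 0.30

Product: 2.25×10¹⁸ / 6.022×10²³ = 3.736×10⁻⁶ mol.
Photon energy at 350 nm: hc/λ = (6.626×10⁻³⁴)(2.998×10⁸)/(350×10⁻⁹) = 5.676×10⁻¹⁹ J.
Energy delivered: (2.55 mW)(1836 s) = 4.682 J.
Photons incident: 4.682 / 5.676×10⁻¹⁹ = 8.249×10¹⁸, i.e. 8.249×10¹⁸/6.022×10²³ = 1.370×10⁻⁵ mol.
Fraction absorbed: 1 − 10^(−0.985) = 0.8965.
Photons absorbed: 0.8965 × 1.370×10⁻⁵ = 1.228×10⁻⁵ mol.
Φ = 3.736×10⁻⁶ mol / 1.228×10⁻⁵ mol photons = 0.30.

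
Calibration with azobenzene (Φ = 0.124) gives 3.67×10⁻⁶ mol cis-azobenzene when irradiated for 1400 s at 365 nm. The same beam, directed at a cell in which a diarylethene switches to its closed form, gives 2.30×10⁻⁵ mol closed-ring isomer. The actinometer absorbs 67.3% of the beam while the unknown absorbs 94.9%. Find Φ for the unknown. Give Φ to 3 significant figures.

Φ = 0.551

Photons absorbed by the actinometer: 3.67×10⁻⁶ / 0.124 = 2.960×10⁻⁵ mol.
Incident flux: 2.960×10⁻⁵ / 0.673 = 4.398×10⁻⁵ einstein.
Absorbed by unknown: 0.949 × 4.398×10⁻⁵ = 4.174×10⁻⁵ mol.
Φ(unknown) = 2.30×10⁻⁵ / 4.174×10⁻⁵ = 0.551.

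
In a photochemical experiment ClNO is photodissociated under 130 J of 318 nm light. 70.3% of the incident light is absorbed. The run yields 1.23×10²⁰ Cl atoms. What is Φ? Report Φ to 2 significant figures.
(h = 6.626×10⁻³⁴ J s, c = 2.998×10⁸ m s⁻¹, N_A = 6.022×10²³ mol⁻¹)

Product: 1.23×10²⁰ / 6.022×10²³ = 2.043×10⁻⁴ mol.
Photon energy at 318 nm: hc/λ = (6.626×10⁻³⁴)(2.998×10⁸)/(318×10⁻⁹) = 6.247×10⁻¹⁹ J.
Photons incident: 130 / 6.247×10⁻¹⁹ = 2.081×10²⁰, i.e. 2.081×10²⁰/6.022×10²³ = 3.456×10⁻⁴ mol.
Photons absorbed: 0.703 × 3.456×10⁻⁴ = 2.430×10⁻⁴ mol.
Φ = 2.043×10⁻⁴ mol / 2.430×10⁻⁴ mol photons = 0.84.

Φ = 0.84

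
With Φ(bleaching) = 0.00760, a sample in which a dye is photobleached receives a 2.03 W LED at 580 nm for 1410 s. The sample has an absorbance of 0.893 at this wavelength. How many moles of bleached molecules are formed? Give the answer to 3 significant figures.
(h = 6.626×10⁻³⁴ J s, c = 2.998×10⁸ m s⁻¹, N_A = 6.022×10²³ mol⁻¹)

9.20×10⁻⁵ mol

Photon energy at 580 nm: hc/λ = (6.626×10⁻³⁴)(2.998×10⁸)/(580×10⁻⁹) = 3.425×10⁻¹⁹ J.
Energy delivered: (2.03 W)(1410 s) = 2862 J.
Photons incident: 2862 / 3.425×10⁻¹⁹ = 8.356×10²¹, i.e. 8.356×10²¹/6.022×10²³ = 0.01388 mol.
Fraction absorbed: 1 − 10^(−0.893) = 0.8721.
Photons absorbed: 0.8721 × 0.01388 = 0.01210 mol.
Product: Φ × n_abs = 0.00760 × 0.01210 = 9.196×10⁻⁵ mol.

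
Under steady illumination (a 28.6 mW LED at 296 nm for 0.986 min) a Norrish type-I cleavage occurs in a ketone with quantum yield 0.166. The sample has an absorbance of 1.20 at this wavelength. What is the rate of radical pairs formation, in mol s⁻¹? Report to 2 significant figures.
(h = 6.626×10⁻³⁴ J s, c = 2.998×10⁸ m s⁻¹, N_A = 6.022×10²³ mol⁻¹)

1.1×10⁻⁸ mol s⁻¹

Photon energy at 296 nm: hc/λ = (6.626×10⁻³⁴)(2.998×10⁸)/(296×10⁻⁹) = 6.711×10⁻¹⁹ J.
Energy delivered: (28.6 mW)(59.16 s) = 1.692 J.
Photons incident: 1.692 / 6.711×10⁻¹⁹ = 2.521×10¹⁸, i.e. 2.521×10¹⁸/6.022×10²³ = 4.186×10⁻⁶ mol.
Fraction absorbed: 1 − 10^(−1.20) = 0.9369.
Photons absorbed: 0.9369 × 4.186×10⁻⁶ = 3.922×10⁻⁶ mol.
Product formed: 0.166 × 3.922×10⁻⁶ = 6.511×10⁻⁷ mol.
Rate: 6.511×10⁻⁷ / 59.16 s = 1.1×10⁻⁸ mol s⁻¹.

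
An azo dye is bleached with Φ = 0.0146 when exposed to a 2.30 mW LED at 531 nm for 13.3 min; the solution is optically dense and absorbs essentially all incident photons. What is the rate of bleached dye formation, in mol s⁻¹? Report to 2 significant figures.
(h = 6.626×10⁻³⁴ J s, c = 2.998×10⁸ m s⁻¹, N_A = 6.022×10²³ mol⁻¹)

1.5×10⁻¹⁰ mol s⁻¹

Photon energy at 531 nm: hc/λ = (6.626×10⁻³⁴)(2.998×10⁸)/(531×10⁻⁹) = 3.741×10⁻¹⁹ J.
Energy delivered: (2.30 mW)(798 s) = 1.835 J.
Photons incident: 1.835 / 3.741×10⁻¹⁹ = 4.905×10¹⁸, i.e. 4.905×10¹⁸/6.022×10²³ = 8.145×10⁻⁶ mol.
Product formed: 0.0146 × 8.145×10⁻⁶ = 1.189×10⁻⁷ mol.
Rate: 1.189×10⁻⁷ / 798 s = 1.5×10⁻¹⁰ mol s⁻¹.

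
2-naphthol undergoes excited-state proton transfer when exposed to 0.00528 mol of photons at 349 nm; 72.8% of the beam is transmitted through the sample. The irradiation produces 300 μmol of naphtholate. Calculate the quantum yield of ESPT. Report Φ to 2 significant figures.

Product: 300 μmol = 3.00e-4 mol.
Fraction absorbed: 1 − 72.8/100 = 0.2720.
Photons absorbed: 0.2720 × 0.00528 = 0.001436 mol.
Φ = 3.00e-4 mol / 0.001436 mol photons = 0.21.

Φ = 0.21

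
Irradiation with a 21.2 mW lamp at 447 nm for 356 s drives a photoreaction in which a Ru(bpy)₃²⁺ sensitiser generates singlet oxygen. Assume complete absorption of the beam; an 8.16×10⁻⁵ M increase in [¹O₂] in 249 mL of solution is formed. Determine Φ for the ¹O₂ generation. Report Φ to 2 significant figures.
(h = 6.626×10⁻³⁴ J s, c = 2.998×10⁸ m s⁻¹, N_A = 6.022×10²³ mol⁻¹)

Φ = 0.72

Product: (8.16×10⁻⁵ M)(0.249 L) = 2.032×10⁻⁵ mol.
Photon energy at 447 nm: hc/λ = (6.626×10⁻³⁴)(2.998×10⁸)/(447×10⁻⁹) = 4.444×10⁻¹⁹ J.
Energy delivered: (21.2 mW)(356 s) = 7.547 J.
Photons incident: 7.547 / 4.444×10⁻¹⁹ = 1.698×10¹⁹, i.e. 1.698×10¹⁹/6.022×10²³ = 2.820×10⁻⁵ mol.
Φ = 2.032×10⁻⁵ mol / 2.820×10⁻⁵ mol photons = 0.72.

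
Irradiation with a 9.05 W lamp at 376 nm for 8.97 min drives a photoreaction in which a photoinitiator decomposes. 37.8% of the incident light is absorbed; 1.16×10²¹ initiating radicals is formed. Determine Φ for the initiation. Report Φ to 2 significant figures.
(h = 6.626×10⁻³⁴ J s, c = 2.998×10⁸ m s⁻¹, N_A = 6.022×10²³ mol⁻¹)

Product: 1.16×10²¹ / 6.022×10²³ = 0.001926 mol.
Photon energy at 376 nm: hc/λ = (6.626×10⁻³⁴)(2.998×10⁸)/(376×10⁻⁹) = 5.283×10⁻¹⁹ J.
Energy delivered: (9.05 W)(538.2 s) = 4871 J.
Photons incident: 4871 / 5.283×10⁻¹⁹ = 9.220×10²¹, i.e. 9.220×10²¹/6.022×10²³ = 0.01531 mol.
Photons absorbed: 0.378 × 0.01531 = 0.005787 mol.
Φ = 0.001926 mol / 0.005787 mol photons = 0.33.

Φ = 0.33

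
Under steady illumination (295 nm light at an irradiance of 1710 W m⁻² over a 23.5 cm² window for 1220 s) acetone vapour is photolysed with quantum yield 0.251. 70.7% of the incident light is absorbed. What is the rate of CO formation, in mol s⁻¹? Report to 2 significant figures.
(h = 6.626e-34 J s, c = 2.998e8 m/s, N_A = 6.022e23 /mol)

1.8e-6 mol s⁻¹

Photon energy at 295 nm: hc/λ = (6.626e-34)(2.998e8)/(295e-9) = 6.734e-19 J.
Energy delivered: (1710 W m⁻²)(23.5e-4 m²)(1220 s) = 4903 J.
Photons incident: 4903 / 6.734e-19 = 7.281e21, i.e. 7.281e21/6.022e23 = 0.01209 mol.
Photons absorbed: 0.707 × 0.01209 = 0.008548 mol.
Product formed: 0.251 × 0.008548 = 0.002146 mol.
Rate: 0.002146 / 1220 s = 1.8e-6 mol s⁻¹.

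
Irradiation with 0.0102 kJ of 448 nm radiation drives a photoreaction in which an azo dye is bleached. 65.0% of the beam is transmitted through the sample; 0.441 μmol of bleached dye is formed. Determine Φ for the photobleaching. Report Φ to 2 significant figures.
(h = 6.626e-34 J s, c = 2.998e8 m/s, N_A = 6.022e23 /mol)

Product: 0.441 μmol = 4.41e-7 mol.
Photon energy at 448 nm: hc/λ = (6.626e-34)(2.998e8)/(448e-9) = 4.434e-19 J.
Incident energy: 0.0102 kJ = 10.2 J.
Photons incident: 10.2 / 4.434e-19 = 2.300e19, i.e. 2.300e19/6.022e23 = 3.819e-5 mol.
Fraction absorbed: 1 − 65.0/100 = 0.3500.
Photons absorbed: 0.3500 × 3.819e-5 = 1.337e-5 mol.
Φ = 4.41e-7 mol / 1.337e-5 mol photons = 0.033.

Φ = 0.033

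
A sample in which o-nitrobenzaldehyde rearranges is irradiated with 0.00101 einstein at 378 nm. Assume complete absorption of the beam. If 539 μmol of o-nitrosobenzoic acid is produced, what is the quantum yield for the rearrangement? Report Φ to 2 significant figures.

Φ = 0.53

Product: 539 μmol = 5.39×10⁻⁴ mol.
Φ = 5.39×10⁻⁴ mol / 0.00101 mol photons = 0.53.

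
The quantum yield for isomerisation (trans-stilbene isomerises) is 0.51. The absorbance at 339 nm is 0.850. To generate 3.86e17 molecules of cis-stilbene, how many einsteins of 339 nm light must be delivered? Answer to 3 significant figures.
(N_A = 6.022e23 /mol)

Product: 3.86e17 / 6.022e23 = 6.410e-7 mol.
Photons that must be absorbed: 6.410e-7 / 0.51 = 1.257e-6 mol.
Fraction absorbed: 1 − 10^(−0.850) = 0.8587.
Incident photons needed: 1.257e-6 / 0.8587 = 1.464e-6 mol.

1.46e-6 einstein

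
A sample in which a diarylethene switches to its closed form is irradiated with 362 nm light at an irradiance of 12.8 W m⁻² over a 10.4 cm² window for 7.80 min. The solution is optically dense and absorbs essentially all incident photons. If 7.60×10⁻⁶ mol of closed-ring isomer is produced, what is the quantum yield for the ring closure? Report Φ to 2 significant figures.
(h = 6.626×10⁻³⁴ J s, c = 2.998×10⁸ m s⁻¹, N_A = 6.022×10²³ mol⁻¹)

Φ = 0.40

Photon energy at 362 nm: hc/λ = (6.626×10⁻³⁴)(2.998×10⁸)/(362×10⁻⁹) = 5.487×10⁻¹⁹ J.
Energy delivered: (12.8 W m⁻²)(10.4×10⁻⁴ m²)(468 s) = 6.230 J.
Photons incident: 6.230 / 5.487×10⁻¹⁹ = 1.135×10¹⁹, i.e. 1.135×10¹⁹/6.022×10²³ = 1.885×10⁻⁵ mol.
Φ = 7.60×10⁻⁶ mol / 1.885×10⁻⁵ mol photons = 0.40.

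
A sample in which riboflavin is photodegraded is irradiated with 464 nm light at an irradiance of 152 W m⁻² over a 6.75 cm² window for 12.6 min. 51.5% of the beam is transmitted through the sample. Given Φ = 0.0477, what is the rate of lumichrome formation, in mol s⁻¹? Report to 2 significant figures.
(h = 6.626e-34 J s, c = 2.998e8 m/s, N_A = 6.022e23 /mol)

9.2e-9 mol s⁻¹

Photon energy at 464 nm: hc/λ = (6.626e-34)(2.998e8)/(464e-9) = 4.281e-19 J.
Energy delivered: (152 W m⁻²)(6.75e-4 m²)(756 s) = 77.57 J.
Photons incident: 77.57 / 4.281e-19 = 1.812e20, i.e. 1.812e20/6.022e23 = 3.009e-4 mol.
Fraction absorbed: 1 − 51.5/100 = 0.4850.
Photons absorbed: 0.4850 × 3.009e-4 = 1.459e-4 mol.
Product formed: 0.0477 × 1.459e-4 = 6.959e-6 mol.
Rate: 6.959e-6 / 756 s = 9.2e-9 mol s⁻¹.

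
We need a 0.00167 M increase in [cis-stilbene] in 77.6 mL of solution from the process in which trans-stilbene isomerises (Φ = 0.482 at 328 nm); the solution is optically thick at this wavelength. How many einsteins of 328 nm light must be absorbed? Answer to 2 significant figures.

Product: (0.00167 M)(0.0776 L) = 1.296×10⁻⁴ mol.
Photons that must be absorbed: 1.296×10⁻⁴ / 0.482 = 2.689×10⁻⁴ mol.

2.7×10⁻⁴ einstein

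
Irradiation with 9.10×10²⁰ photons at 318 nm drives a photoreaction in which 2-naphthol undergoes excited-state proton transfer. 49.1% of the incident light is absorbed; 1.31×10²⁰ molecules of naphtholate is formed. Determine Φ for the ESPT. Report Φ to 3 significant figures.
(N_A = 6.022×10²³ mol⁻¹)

Φ = 0.293

Product: 1.31×10²⁰ / 6.022×10²³ = 2.175×10⁻⁴ mol.
Moles of photons: 9.10×10²⁰ / 6.022×10²³ = 0.001511 mol.
Photons absorbed: 0.491 × 0.001511 = 7.419×10⁻⁴ mol.
Φ = 2.175×10⁻⁴ mol / 7.419×10⁻⁴ mol photons = 0.293.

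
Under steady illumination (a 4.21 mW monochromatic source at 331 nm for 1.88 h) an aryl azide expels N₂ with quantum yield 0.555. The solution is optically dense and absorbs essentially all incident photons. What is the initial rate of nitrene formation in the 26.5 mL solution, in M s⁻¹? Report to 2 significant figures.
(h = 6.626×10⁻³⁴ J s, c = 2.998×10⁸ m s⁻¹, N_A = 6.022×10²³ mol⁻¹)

2.4×10⁻⁷ M s⁻¹

Photon energy at 331 nm: hc/λ = (6.626×10⁻³⁴)(2.998×10⁸)/(331×10⁻⁹) = 6.001×10⁻¹⁹ J.
Energy delivered: (4.21 mW)(6768 s) = 28.49 J.
Photons incident: 28.49 / 6.001×10⁻¹⁹ = 4.748×10¹⁹, i.e. 4.748×10¹⁹/6.022×10²³ = 7.884×10⁻⁵ mol.
Product formed: 0.555 × 7.884×10⁻⁵ = 4.376×10⁻⁵ mol.
Rate: 4.376×10⁻⁵ mol / (6768 s × 0.0265 L) = 2.4×10⁻⁷ M s⁻¹.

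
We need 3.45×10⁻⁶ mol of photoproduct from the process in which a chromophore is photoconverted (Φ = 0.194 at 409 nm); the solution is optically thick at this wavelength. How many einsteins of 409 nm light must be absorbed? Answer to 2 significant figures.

Photons that must be absorbed: 3.45×10⁻⁶ / 0.194 = 1.778×10⁻⁵ mol.

1.8×10⁻⁵ einstein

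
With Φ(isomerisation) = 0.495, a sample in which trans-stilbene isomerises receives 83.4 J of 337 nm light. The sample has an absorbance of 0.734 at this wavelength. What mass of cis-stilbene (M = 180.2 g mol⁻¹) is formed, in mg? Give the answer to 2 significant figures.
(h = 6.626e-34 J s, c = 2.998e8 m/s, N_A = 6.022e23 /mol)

Photon energy at 337 nm: hc/λ = (6.626e-34)(2.998e8)/(337e-9) = 5.895e-19 J.
Photons incident: 83.4 / 5.895e-19 = 1.415e20, i.e. 1.415e20/6.022e23 = 2.350e-4 mol.
Fraction absorbed: 1 − 10^(−0.734) = 0.8155.
Photons absorbed: 0.8155 × 2.350e-4 = 1.916e-4 mol.
Product: Φ × n_abs = 0.495 × 1.916e-4 = 9.484e-5 mol.
Mass: 9.484e-5 × 180.2 = 0.01709 g = 17 mg.

17 mg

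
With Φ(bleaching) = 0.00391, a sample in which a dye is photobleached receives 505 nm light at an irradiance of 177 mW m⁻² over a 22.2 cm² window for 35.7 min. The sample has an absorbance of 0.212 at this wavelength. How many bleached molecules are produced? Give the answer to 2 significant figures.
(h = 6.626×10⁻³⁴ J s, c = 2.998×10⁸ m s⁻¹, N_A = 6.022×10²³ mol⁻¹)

Photon energy at 505 nm: hc/λ = (6.626×10⁻³⁴)(2.998×10⁸)/(505×10⁻⁹) = 3.934×10⁻¹⁹ J.
Energy delivered: (177 mW m⁻²)(22.2×10⁻⁴ m²)(2142 s) = 0.8417 J.
Photons incident: 0.8417 / 3.934×10⁻¹⁹ = 2.140×10¹⁸, i.e. 2.140×10¹⁸/6.022×10²³ = 3.554×10⁻⁶ mol.
Fraction absorbed: 1 − 10^(−0.212) = 0.3862.
Photons absorbed: 0.3862 × 3.554×10⁻⁶ = 1.373×10⁻⁶ mol.
Product: Φ × n_abs = 0.00391 × 1.373×10⁻⁶ = 5.368×10⁻⁹ mol.
As a count: 5.368×10⁻⁹ × 6.022×10²³ = 3.2×10¹⁵.

3.2×10¹⁵ bleached molecules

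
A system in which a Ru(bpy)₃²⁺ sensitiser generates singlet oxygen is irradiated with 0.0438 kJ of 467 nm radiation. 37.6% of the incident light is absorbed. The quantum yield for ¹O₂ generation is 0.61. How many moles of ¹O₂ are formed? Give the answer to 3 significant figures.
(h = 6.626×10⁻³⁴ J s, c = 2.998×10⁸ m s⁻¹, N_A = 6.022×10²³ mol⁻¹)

Photon energy at 467 nm: hc/λ = (6.626×10⁻³⁴)(2.998×10⁸)/(467×10⁻⁹) = 4.254×10⁻¹⁹ J.
Incident energy: 0.0438 kJ = 43.8 J.
Photons incident: 43.8 / 4.254×10⁻¹⁹ = 1.030×10²⁰, i.e. 1.030×10²⁰/6.022×10²³ = 1.710×10⁻⁴ mol.
Photons absorbed: 0.376 × 1.710×10⁻⁴ = 6.430×10⁻⁵ mol.
Product: Φ × n_abs = 0.61 × 6.430×10⁻⁵ = 3.922×10⁻⁵ mol.

3.92×10⁻⁵ mol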